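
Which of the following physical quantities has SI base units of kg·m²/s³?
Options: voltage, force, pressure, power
Checking the SI base units of each option:
  voltage (V = IR): kg·m²/(s³·A)  ✗
  force (F = ma): kg·m/s²  ✗
  pressure (P = F/A): kg/(m·s²)  ✗
  power (P = W/t): kg·m²/s³  ✓ matches

Only power has units kg·m²/s³.

Answer: power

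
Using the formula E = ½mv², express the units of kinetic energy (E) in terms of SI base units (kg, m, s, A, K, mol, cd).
Units of each symbol in E = ½mv²:
  m (mass): kg
  v (speed): m/s  → to the power 2, contributes m²/s²
  The factor ½ is dimensionless.

Multiplying the contributions: [kg] · [m²/s²]
Adding exponents of each base unit: kg: 1, m: 2, s: -2
SI base units of kinetic energy: kg·m²/s²

Answer: kg·m²/s²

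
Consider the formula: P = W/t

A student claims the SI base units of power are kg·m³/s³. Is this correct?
Units of each symbol in P = W/t:
  W (work): kg·m²/s²
  t (time): s  → in the denominator, contributes 1/s

Multiplying the contributions: [kg·m²/s²] · [1/s]
Adding exponents of each base unit: kg: 1, m: 2, s: -3
SI base units of power: kg·m²/s³

The claimed units kg·m³/s³ (exponents kg: 1, m: 3, s: -3) do not match the derived units kg·m²/s³ (exponents kg: 1, m: 2, s: -3), so the claim is incorrect.

Answer: No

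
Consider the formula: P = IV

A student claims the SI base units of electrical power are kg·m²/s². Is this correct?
Units of each symbol in P = IV:
  I (current): A
  V (voltage, in volts): kg·m²/(s³·A)

Multiplying the contributions: [A] · [kg·m²/(s³·A)]
Adding exponents of each base unit: kg: 1, m: 2, s: -3
SI base units of electrical power: kg·m²/s³

The claimed units kg·m²/s² (exponents kg: 1, m: 2, s: -2) do not match the derived units kg·m²/s³ (exponents kg: 1, m: 2, s: -3), so the claim is incorrect.

Answer: No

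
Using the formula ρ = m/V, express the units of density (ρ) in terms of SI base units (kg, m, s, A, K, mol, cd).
Units of each symbol in ρ = m/V:
  m (mass): kg
  V (volume): m³  → in the denominator, contributes 1/m³

Multiplying the contributions: [kg] · [1/m³]
Adding exponents of each base unit: kg: 1, m: -3
SI base units of density: kg/m³

Answer: kg/m³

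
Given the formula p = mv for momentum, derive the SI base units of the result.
Units of each symbol in p = mv:
  m (mass): kg
  v (velocity): m/s

Multiplying the contributions: [kg] · [m/s]
Adding exponents of each base unit: kg: 1, m: 1, s: -1
SI base units of momentum: kg·m/s

Answer: kg·m/s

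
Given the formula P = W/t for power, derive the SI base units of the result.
Units of each symbol in P = W/t:
  W (work): kg·m²/s²
  t (time): s  → in the denominator, contributes 1/s

Multiplying the contributions: [kg·m²/s²] · [1/s]
Adding exponents of each base unit: kg: 1, m: 2, s: -3
SI base units of power: kg·m²/s³

Answer: kg·m²/s³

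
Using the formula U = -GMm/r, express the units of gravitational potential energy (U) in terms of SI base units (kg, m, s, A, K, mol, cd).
Units of each symbol in U = -GMm/r:
  G (gravitational constant): m³/(kg·s²)
  M (mass): kg
  m (mass): kg
  r (distance): m  → in the denominator, contributes 1/m
  The minus sign does not affect the units.

Multiplying the contributions: [m³/(kg·s²)] · [kg] · [kg] · [1/m]
Adding exponents of each base unit: kg: 1, m: 2, s: -2
SI base units of gravitational potential energy: kg·m²/s²

Answer: kg·m²/s²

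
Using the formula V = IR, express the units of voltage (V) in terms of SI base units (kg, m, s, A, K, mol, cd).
Units of each symbol in V = IR:
  I (current): A
  R (resistance, in ohms): kg·m²/(s³·A²)

Multiplying the contributions: [A] · [kg·m²/(s³·A²)]
Adding exponents of each base unit: kg: 1, m: 2, s: -3, A: -1
SI base units of voltage: kg·m²/(s³·A)

Answer: kg·m²/(s³·A)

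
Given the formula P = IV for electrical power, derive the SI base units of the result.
Units of each symbol in P = IV:
  I (current): A
  V (voltage, in volts): kg·m²/(s³·A)

Multiplying the contributions: [A] · [kg·m²/(s³·A)]
Adding exponents of each base unit: kg: 1, m: 2, s: -3
SI base units of electrical power: kg·m²/s³

Answer: kg·m²/s³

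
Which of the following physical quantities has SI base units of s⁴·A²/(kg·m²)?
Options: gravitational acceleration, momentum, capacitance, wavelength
Checking the SI base units of each option:
  gravitational acceleration (g = GM/r²): m/s²  ✗
  momentum (p = mv): kg·m/s  ✗
  capacitance (C = Q/V): s⁴·A²/(kg·m²)  ✓ matches
  wavelength (λ = v/f): m  ✗

Only capacitance has units s⁴·A²/(kg·m²).

Answer: capacitance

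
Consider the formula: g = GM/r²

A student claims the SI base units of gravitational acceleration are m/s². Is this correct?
Units of each symbol in g = GM/r²:
  G (gravitational constant): m³/(kg·s²)
  M (mass): kg
  r (distance): m  → to the power 2 in the denominator, contributes 1/m²

Multiplying the contributions: [m³/(kg·s²)] · [kg] · [1/m²]
Adding exponents of each base unit: m: 1, s: -2
SI base units of gravitational acceleration: m/s²

The claimed units m/s² match the derived units, so the claim is correct.

Answer: Yes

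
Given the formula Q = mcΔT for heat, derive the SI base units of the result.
Units of each symbol in Q = mcΔT:
  m (mass): kg
  c (specific heat capacity, in J/(kg·K)): m²/(s²·K)
  ΔT (temperature change): K

Multiplying the contributions: [kg] · [m²/(s²·K)] · [K]
Adding exponents of each base unit: kg: 1, m: 2, s: -2
SI base units of heat: kg·m²/s²

Answer: kg·m²/s²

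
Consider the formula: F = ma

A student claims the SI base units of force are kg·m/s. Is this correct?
Units of each symbol in F = ma:
  m (mass): kg
  a (acceleration): m/s²

Multiplying the contributions: [kg] · [m/s²]
Adding exponents of each base unit: kg: 1, m: 1, s: -2
SI base units of force: kg·m/s²

The claimed units kg·m/s (exponents kg: 1, m: 1, s: -1) do not match the derived units kg·m/s² (exponents kg: 1, m: 1, s: -2), so the claim is incorrect.

Answer: No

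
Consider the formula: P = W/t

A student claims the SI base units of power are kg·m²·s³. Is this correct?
Units of each symbol in P = W/t:
  W (work): kg·m²/s²
  t (time): s  → in the denominator, contributes 1/s

Multiplying the contributions: [kg·m²/s²] · [1/s]
Adding exponents of each base unit: kg: 1, m: 2, s: -3
SI base units of power: kg·m²/s³

The claimed units kg·m²·s³ (exponents kg: 1, m: 2, s: 3) do not match the derived units kg·m²/s³ (exponents kg: 1, m: 2, s: -3), so the claim is incorrect.

Answer: No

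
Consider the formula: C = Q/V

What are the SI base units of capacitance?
Units of each symbol in C = Q/V:
  Q (charge, in coulombs): s·A
  V (voltage, in volts): kg·m²/(s³·A)  → in the denominator, contributes s³·A/(kg·m²)

Multiplying the contributions: [s·A] · [s³·A/(kg·m²)]
Adding exponents of each base unit: kg: -1, m: -2, s: 4, A: 2
SI base units of capacitance: s⁴·A²/(kg·m²)

Answer: s⁴·A²/(kg·m²)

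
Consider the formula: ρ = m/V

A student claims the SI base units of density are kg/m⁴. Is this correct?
Units of each symbol in ρ = m/V:
  m (mass): kg
  V (volume): m³  → in the denominator, contributes 1/m³

Multiplying the contributions: [kg] · [1/m³]
Adding exponents of each base unit: kg: 1, m: -3
SI base units of density: kg/m³

The claimed units kg/m⁴ (exponents kg: 1, m: -4) do not match the derived units kg/m³ (exponents kg: 1, m: -3), so the claim is incorrect.

Answer: No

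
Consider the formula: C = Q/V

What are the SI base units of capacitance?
Units of each symbol in C = Q/V:
  Q (charge, in coulombs): s·A
  V (voltage, in volts): kg·m²/(s³·A)  → in the denominator, contributes s³·A/(kg·m²)

Multiplying the contributions: [s·A] · [s³·A/(kg·m²)]
Adding exponents of each base unit: kg: -1, m: -2, s: 4, A: 2
SI base units of capacitance: s⁴·A²/(kg·m²)

Answer: s⁴·A²/(kg·m²)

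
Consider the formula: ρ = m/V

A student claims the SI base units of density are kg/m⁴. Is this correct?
Units of each symbol in ρ = m/V:
  m (mass): kg
  V (volume): m³  → in the denominator, contributes 1/m³

Multiplying the contributions: [kg] · [1/m³]
Adding exponents of each base unit: kg: 1, m: -3
SI base units of density: kg/m³

The claimed units kg/m⁴ (exponents kg: 1, m: -4) do not match the derived units kg/m³ (exponents kg: 1, m: -3), so the claim is incorrect.

Answer: No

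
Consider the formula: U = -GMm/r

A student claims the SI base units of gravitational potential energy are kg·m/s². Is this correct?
Units of each symbol in U = -GMm/r:
  G (gravitational constant): m³/(kg·s²)
  M (mass): kg
  m (mass): kg
  r (distance): m  → in the denominator, contributes 1/m
  The minus sign does not affect the units.

Multiplying the contributions: [m³/(kg·s²)] · [kg] · [kg] · [1/m]
Adding exponents of each base unit: kg: 1, m: 2, s: -2
SI base units of gravitational potential energy: kg·m²/s²

The claimed units kg·m/s² (exponents kg: 1, m: 1, s: -2) do not match the derived units kg·m²/s² (exponents kg: 1, m: 2, s: -2), so the claim is incorrect.

Answer: No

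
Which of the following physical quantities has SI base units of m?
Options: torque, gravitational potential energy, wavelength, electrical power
Checking the SI base units of each option:
  torque (τ = Fr): kg·m²/s²  ✗
  gravitational potential energy (U = -GMm/r): kg·m²/s²  ✗
  wavelength (λ = v/f): m  ✓ matches
  electrical power (P = IV): kg·m²/s³  ✗

Only wavelength has units m.

Answer: wavelength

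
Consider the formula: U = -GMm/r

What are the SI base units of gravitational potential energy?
Units of each symbol in U = -GMm/r:
  G (gravitational constant): m³/(kg·s²)
  M (mass): kg
  m (mass): kg
  r (distance): m  → in the denominator, contributes 1/m
  The minus sign does not affect the units.

Multiplying the contributions: [m³/(kg·s²)] · [kg] · [kg] · [1/m]
Adding exponents of each base unit: kg: 1, m: 2, s: -2
SI base units of gravitational potential energy: kg·m²/s²

Answer: kg·m²/s²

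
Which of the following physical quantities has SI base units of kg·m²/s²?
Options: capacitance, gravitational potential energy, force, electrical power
Checking the SI base units of each option:
  capacitance (C = Q/V): s⁴·A²/(kg·m²)  ✗
  gravitational potential energy (U = -GMm/r): kg·m²/s²  ✓ matches
  force (F = ma): kg·m/s²  ✗
  electrical power (P = IV): kg·m²/s³  ✗

Only gravitational potential energy has units kg·m²/s².

Answer: gravitational potential energy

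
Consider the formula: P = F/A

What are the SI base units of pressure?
Units of each symbol in P = F/A:
  F (force): kg·m/s²
  A (area): m²  → in the denominator, contributes 1/m²

Multiplying the contributions: [kg·m/s²] · [1/m²]
Adding exponents of each base unit: kg: 1, m: -1, s: -2
SI base units of pressure: kg/(m·s²)

Answer: kg/(m·s²)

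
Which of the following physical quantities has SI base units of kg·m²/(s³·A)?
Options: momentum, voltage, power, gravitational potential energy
Checking the SI base units of each option:
  momentum (p = mv): kg·m/s  ✗
  voltage (V = IR): kg·m²/(s³·A)  ✓ matches
  power (P = W/t): kg·m²/s³  ✗
  gravitational potential energy (U = -GMm/r): kg·m²/s²  ✗

Only voltage has units kg·m²/(s³·A).

Answer: voltage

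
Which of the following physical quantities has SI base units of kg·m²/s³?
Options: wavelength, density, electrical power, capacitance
Checking the SI base units of each option:
  wavelength (λ = v/f): m  ✗
  density (ρ = m/V): kg/m³  ✗
  electrical power (P = IV): kg·m²/s³  ✓ matches
  capacitance (C = Q/V): s⁴·A²/(kg·m²)  ✗

Only electrical power has units kg·m²/s³.

Answer: electrical power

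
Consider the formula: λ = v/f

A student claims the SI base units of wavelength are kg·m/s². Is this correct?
Units of each symbol in λ = v/f:
  v (wave speed): m/s
  f (frequency): 1/s  → in the denominator, contributes s

Multiplying the contributions: [m/s] · [s]
Adding exponents of each base unit: m: 1
SI base units of wavelength: m

The claimed units kg·m/s² (exponents kg: 1, m: 1, s: -2) do not match the derived units m (exponents m: 1), so the claim is incorrect.

Answer: No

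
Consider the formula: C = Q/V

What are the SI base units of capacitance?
Units of each symbol in C = Q/V:
  Q (charge, in coulombs): s·A
  V (voltage, in volts): kg·m²/(s³·A)  → in the denominator, contributes s³·A/(kg·m²)

Multiplying the contributions: [s·A] · [s³·A/(kg·m²)]
Adding exponents of each base unit: kg: -1, m: -2, s: 4, A: 2
SI base units of capacitance: s⁴·A²/(kg·m²)

Answer: s⁴·A²/(kg·m²)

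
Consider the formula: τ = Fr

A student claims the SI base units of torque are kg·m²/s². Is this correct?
Units of each symbol in τ = Fr:
  F (force): kg·m/s²
  r (lever arm): m

Multiplying the contributions: [kg·m/s²] · [m]
Adding exponents of each base unit: kg: 1, m: 2, s: -2
SI base units of torque: kg·m²/s²

The claimed units kg·m²/s² match the derived units, so the claim is correct.

Answer: Yes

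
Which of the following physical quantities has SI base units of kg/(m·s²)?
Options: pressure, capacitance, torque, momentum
Checking the SI base units of each option:
  pressure (P = F/A): kg/(m·s²)  ✓ matches
  capacitance (C = Q/V): s⁴·A²/(kg·m²)  ✗
  torque (τ = Fr): kg·m²/s²  ✗
  momentum (p = mv): kg·m/s  ✗

Only pressure has units kg/(m·s²).

Answer: pressure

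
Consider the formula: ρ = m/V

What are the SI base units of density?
Units of each symbol in ρ = m/V:
  m (mass): kg
  V (volume): m³  → in the denominator, contributes 1/m³

Multiplying the contributions: [kg] · [1/m³]
Adding exponents of each base unit: kg: 1, m: -3
SI base units of density: kg/m³

Answer: kg/m³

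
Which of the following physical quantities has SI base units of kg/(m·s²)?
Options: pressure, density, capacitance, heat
Checking the SI base units of each option:
  pressure (P = F/A): kg/(m·s²)  ✓ matches
  density (ρ = m/V): kg/m³  ✗
  capacitance (C = Q/V): s⁴·A²/(kg·m²)  ✗
  heat (Q = mcΔT): kg·m²/s²  ✗

Only pressure has units kg/(m·s²).

Answer: pressure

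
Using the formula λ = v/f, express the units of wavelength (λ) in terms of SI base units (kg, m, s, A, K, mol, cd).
Units of each symbol in λ = v/f:
  v (wave speed): m/s
  f (frequency): 1/s  → in the denominator, contributes s

Multiplying the contributions: [m/s] · [s]
Adding exponents of each base unit: m: 1
SI base units of wavelength: m

Answer: m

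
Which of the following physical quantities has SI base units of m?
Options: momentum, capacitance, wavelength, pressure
Checking the SI base units of each option:
  momentum (p = mv): kg·m/s  ✗
  capacitance (C = Q/V): s⁴·A²/(kg·m²)  ✗
  wavelength (λ = v/f): m  ✓ matches
  pressure (P = F/A): kg/(m·s²)  ✗

Only wavelength has units m.

Answer: wavelength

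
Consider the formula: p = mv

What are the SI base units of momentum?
Units of each symbol in p = mv:
  m (mass): kg
  v (velocity): m/s

Multiplying the contributions: [kg] · [m/s]
Adding exponents of each base unit: kg: 1, m: 1, s: -1
SI base units of momentum: kg·m/s

Answer: kg·m/s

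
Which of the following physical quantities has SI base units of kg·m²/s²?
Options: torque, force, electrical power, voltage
Checking the SI base units of each option:
  torque (τ = Fr): kg·m²/s²  ✓ matches
  force (F = ma): kg·m/s²  ✗
  electrical power (P = IV): kg·m²/s³  ✗
  voltage (V = IR): kg·m²/(s³·A)  ✗

Only torque has units kg·m²/s².

Answer: torque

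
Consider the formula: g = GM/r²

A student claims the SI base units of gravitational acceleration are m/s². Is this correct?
Units of each symbol in g = GM/r²:
  G (gravitational constant): m³/(kg·s²)
  M (mass): kg
  r (distance): m  → to the power 2 in the denominator, contributes 1/m²

Multiplying the contributions: [m³/(kg·s²)] · [kg] · [1/m²]
Adding exponents of each base unit: m: 1, s: -2
SI base units of gravitational acceleration: m/s²

The claimed units m/s² match the derived units, so the claim is correct.

Answer: Yes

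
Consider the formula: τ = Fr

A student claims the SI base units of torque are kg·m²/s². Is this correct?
Units of each symbol in τ = Fr:
  F (force): kg·m/s²
  r (lever arm): m

Multiplying the contributions: [kg·m/s²] · [m]
Adding exponents of each base unit: kg: 1, m: 2, s: -2
SI base units of torque: kg·m²/s²

The claimed units kg·m²/s² match the derived units, so the claim is correct.

Answer: Yes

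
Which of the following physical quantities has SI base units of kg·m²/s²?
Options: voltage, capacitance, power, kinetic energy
Checking the SI base units of each option:
  voltage (V = IR): kg·m²/(s³·A)  ✗
  capacitance (C = Q/V): s⁴·A²/(kg·m²)  ✗
  power (P = W/t): kg·m²/s³  ✗
  kinetic energy (E = ½mv²): kg·m²/s²  ✓ matches

Only kinetic energy has units kg·m²/s².

Answer: kinetic energy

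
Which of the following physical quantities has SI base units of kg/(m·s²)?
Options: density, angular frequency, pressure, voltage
Checking the SI base units of each option:
  density (ρ = m/V): kg/m³  ✗
  angular frequency (ω = 2πf): 1/s  ✗
  pressure (P = F/A): kg/(m·s²)  ✓ matches
  voltage (V = IR): kg·m²/(s³·A)  ✗

Only pressure has units kg/(m·s²).

Answer: pressure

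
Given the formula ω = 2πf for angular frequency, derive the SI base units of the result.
Units of each symbol in ω = 2πf:
  f (frequency): 1/s
  The factor 2π is dimensionless.

Multiplying the contributions: [1/s]
Adding exponents of each base unit: s: -1
SI base units of angular frequency: 1/s

Answer: 1/s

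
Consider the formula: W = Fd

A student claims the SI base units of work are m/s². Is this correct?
Units of each symbol in W = Fd:
  F (force): kg·m/s²
  d (displacement): m

Multiplying the contributions: [kg·m/s²] · [m]
Adding exponents of each base unit: kg: 1, m: 2, s: -2
SI base units of work: kg·m²/s²

The claimed units m/s² (exponents m: 1, s: -2) do not match the derived units kg·m²/s² (exponents kg: 1, m: 2, s: -2), so the claim is incorrect.

Answer: No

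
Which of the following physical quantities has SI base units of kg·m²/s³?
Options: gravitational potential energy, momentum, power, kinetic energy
Checking the SI base units of each option:
  gravitational potential energy (U = -GMm/r): kg·m²/s²  ✗
  momentum (p = mv): kg·m/s  ✗
  power (P = W/t): kg·m²/s³  ✓ matches
  kinetic energy (E = ½mv²): kg·m²/s²  ✗

Only power has units kg·m²/s³.

Answer: power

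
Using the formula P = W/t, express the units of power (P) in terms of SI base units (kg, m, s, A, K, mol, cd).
Units of each symbol in P = W/t:
  W (work): kg·m²/s²
  t (time): s  → in the denominator, contributes 1/s

Multiplying the contributions: [kg·m²/s²] · [1/s]
Adding exponents of each base unit: kg: 1, m: 2, s: -3
SI base units of power: kg·m²/s³

Answer: kg·m²/s³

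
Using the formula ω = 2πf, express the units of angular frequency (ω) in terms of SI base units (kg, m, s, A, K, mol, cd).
Units of each symbol in ω = 2πf:
  f (frequency): 1/s
  The factor 2π is dimensionless.

Multiplying the contributions: [1/s]
Adding exponents of each base unit: s: -1
SI base units of angular frequency: 1/s

Answer: 1/s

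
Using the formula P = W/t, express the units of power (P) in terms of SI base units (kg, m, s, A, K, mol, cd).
Units of each symbol in P = W/t:
  W (work): kg·m²/s²
  t (time): s  → in the denominator, contributes 1/s

Multiplying the contributions: [kg·m²/s²] · [1/s]
Adding exponents of each base unit: kg: 1, m: 2, s: -3
SI base units of power: kg·m²/s³

Answer: kg·m²/s³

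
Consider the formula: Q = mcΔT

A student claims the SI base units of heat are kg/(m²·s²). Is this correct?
Units of each symbol in Q = mcΔT:
  m (mass): kg
  c (specific heat capacity, in J/(kg·K)): m²/(s²·K)
  ΔT (temperature change): K

Multiplying the contributions: [kg] · [m²/(s²·K)] · [K]
Adding exponents of each base unit: kg: 1, m: 2, s: -2
SI base units of heat: kg·m²/s²

The claimed units kg/(m²·s²) (exponents kg: 1, m: -2, s: -2) do not match the derived units kg·m²/s² (exponents kg: 1, m: 2, s: -2), so the claim is incorrect.

Answer: No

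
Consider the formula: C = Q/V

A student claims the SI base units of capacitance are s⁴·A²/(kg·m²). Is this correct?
Units of each symbol in C = Q/V:
  Q (charge, in coulombs): s·A
  V (voltage, in volts): kg·m²/(s³·A)  → in the denominator, contributes s³·A/(kg·m²)

Multiplying the contributions: [s·A] · [s³·A/(kg·m²)]
Adding exponents of each base unit: kg: -1, m: -2, s: 4, A: 2
SI base units of capacitance: s⁴·A²/(kg·m²)

The claimed units s⁴·A²/(kg·m²) match the derived units, so the claim is correct.

Answer: Yes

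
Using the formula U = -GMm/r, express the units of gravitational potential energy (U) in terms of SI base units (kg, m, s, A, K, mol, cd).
Units of each symbol in U = -GMm/r:
  G (gravitational constant): m³/(kg·s²)
  M (mass): kg
  m (mass): kg
  r (distance): m  → in the denominator, contributes 1/m
  The minus sign does not affect the units.

Multiplying the contributions: [m³/(kg·s²)] · [kg] · [kg] · [1/m]
Adding exponents of each base unit: kg: 1, m: 2, s: -2
SI base units of gravitational potential energy: kg·m²/s²

Answer: kg·m²/s²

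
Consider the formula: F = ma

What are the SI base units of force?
Units of each symbol in F = ma:
  m (mass): kg
  a (acceleration): m/s²

Multiplying the contributions: [kg] · [m/s²]
Adding exponents of each base unit: kg: 1, m: 1, s: -2
SI base units of force: kg·m/s²

Answer: kg·m/s²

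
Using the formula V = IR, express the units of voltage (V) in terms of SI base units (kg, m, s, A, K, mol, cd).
Units of each symbol in V = IR:
  I (current): A
  R (resistance, in ohms): kg·m²/(s³·A²)

Multiplying the contributions: [A] · [kg·m²/(s³·A²)]
Adding exponents of each base unit: kg: 1, m: 2, s: -3, A: -1
SI base units of voltage: kg·m²/(s³·A)

Answer: kg·m²/(s³·A)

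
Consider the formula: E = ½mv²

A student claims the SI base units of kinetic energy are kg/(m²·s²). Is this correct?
Units of each symbol in E = ½mv²:
  m (mass): kg
  v (speed): m/s  → to the power 2, contributes m²/s²
  The factor ½ is dimensionless.

Multiplying the contributions: [kg] · [m²/s²]
Adding exponents of each base unit: kg: 1, m: 2, s: -2
SI base units of kinetic energy: kg·m²/s²

The claimed units kg/(m²·s²) (exponents kg: 1, m: -2, s: -2) do not match the derived units kg·m²/s² (exponents kg: 1, m: 2, s: -2), so the claim is incorrect.

Answer: No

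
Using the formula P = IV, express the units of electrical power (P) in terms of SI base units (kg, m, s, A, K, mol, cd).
Units of each symbol in P = IV:
  I (current): A
  V (voltage, in volts): kg·m²/(s³·A)

Multiplying the contributions: [A] · [kg·m²/(s³·A)]
Adding exponents of each base unit: kg: 1, m: 2, s: -3
SI base units of electrical power: kg·m²/s³

Answer: kg·m²/s³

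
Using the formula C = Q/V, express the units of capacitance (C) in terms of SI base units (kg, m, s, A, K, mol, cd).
Units of each symbol in C = Q/V:
  Q (charge, in coulombs): s·A
  V (voltage, in volts): kg·m²/(s³·A)  → in the denominator, contributes s³·A/(kg·m²)

Multiplying the contributions: [s·A] · [s³·A/(kg·m²)]
Adding exponents of each base unit: kg: -1, m: -2, s: 4, A: 2
SI base units of capacitance: s⁴·A²/(kg·m²)

Answer: s⁴·A²/(kg·m²)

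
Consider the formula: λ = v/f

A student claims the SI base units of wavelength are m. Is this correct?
Units of each symbol in λ = v/f:
  v (wave speed): m/s
  f (frequency): 1/s  → in the denominator, contributes s

Multiplying the contributions: [m/s] · [s]
Adding exponents of each base unit: m: 1
SI base units of wavelength: m

The claimed units m match the derived units, so the claim is correct.

Answer: Yes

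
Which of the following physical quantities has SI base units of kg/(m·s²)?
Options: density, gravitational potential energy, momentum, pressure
Checking the SI base units of each option:
  density (ρ = m/V): kg/m³  ✗
  gravitational potential energy (U = -GMm/r): kg·m²/s²  ✗
  momentum (p = mv): kg·m/s  ✗
  pressure (P = F/A): kg/(m·s²)  ✓ matches

Only pressure has units kg/(m·s²).

Answer: pressure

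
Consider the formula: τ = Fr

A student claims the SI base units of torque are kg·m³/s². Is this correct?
Units of each symbol in τ = Fr:
  F (force): kg·m/s²
  r (lever arm): m

Multiplying the contributions: [kg·m/s²] · [m]
Adding exponents of each base unit: kg: 1, m: 2, s: -2
SI base units of torque: kg·m²/s²

The claimed units kg·m³/s² (exponents kg: 1, m: 3, s: -2) do not match the derived units kg·m²/s² (exponents kg: 1, m: 2, s: -2), so the claim is incorrect.

Answer: No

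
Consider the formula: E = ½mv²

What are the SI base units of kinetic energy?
Units of each symbol in E = ½mv²:
  m (mass): kg
  v (speed): m/s  → to the power 2, contributes m²/s²
  The factor ½ is dimensionless.

Multiplying the contributions: [kg] · [m²/s²]
Adding exponents of each base unit: kg: 1, m: 2, s: -2
SI base units of kinetic energy: kg·m²/s²

Answer: kg·m²/s²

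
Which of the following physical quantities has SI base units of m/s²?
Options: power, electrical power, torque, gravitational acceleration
Checking the SI base units of each option:
  power (P = W/t): kg·m²/s³  ✗
  electrical power (P = IV): kg·m²/s³  ✗
  torque (τ = Fr): kg·m²/s²  ✗
  gravitational acceleration (g = GM/r²): m/s²  ✓ matches

Only gravitational acceleration has units m/s².

Answer: gravitational acceleration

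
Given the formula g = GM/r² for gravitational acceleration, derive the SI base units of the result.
Units of each symbol in g = GM/r²:
  G (gravitational constant): m³/(kg·s²)
  M (mass): kg
  r (distance): m  → to the power 2 in the denominator, contributes 1/m²

Multiplying the contributions: [m³/(kg·s²)] · [kg] · [1/m²]
Adding exponents of each base unit: m: 1, s: -2
SI base units of gravitational acceleration: m/s²

Answer: m/s²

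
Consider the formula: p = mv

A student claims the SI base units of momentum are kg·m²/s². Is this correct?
Units of each symbol in p = mv:
  m (mass): kg
  v (velocity): m/s

Multiplying the contributions: [kg] · [m/s]
Adding exponents of each base unit: kg: 1, m: 1, s: -1
SI base units of momentum: kg·m/s

The claimed units kg·m²/s² (exponents kg: 1, m: 2, s: -2) do not match the derived units kg·m/s (exponents kg: 1, m: 1, s: -1), so the claim is incorrect.

Answer: No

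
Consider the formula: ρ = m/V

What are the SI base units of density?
Units of each symbol in ρ = m/V:
  m (mass): kg
  V (volume): m³  → in the denominator, contributes 1/m³

Multiplying the contributions: [kg] · [1/m³]
Adding exponents of each base unit: kg: 1, m: -3
SI base units of density: kg/m³

Answer: kg/m³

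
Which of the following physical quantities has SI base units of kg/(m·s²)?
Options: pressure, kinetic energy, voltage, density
Checking the SI base units of each option:
  pressure (P = F/A): kg/(m·s²)  ✓ matches
  kinetic energy (E = ½mv²): kg·m²/s²  ✗
  voltage (V = IR): kg·m²/(s³·A)  ✗
  density (ρ = m/V): kg/m³  ✗

Only pressure has units kg/(m·s²).

Answer: pressure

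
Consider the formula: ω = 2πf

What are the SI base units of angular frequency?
Units of each symbol in ω = 2πf:
  f (frequency): 1/s
  The factor 2π is dimensionless.

Multiplying the contributions: [1/s]
Adding exponents of each base unit: s: -1
SI base units of angular frequency: 1/s

Answer: 1/s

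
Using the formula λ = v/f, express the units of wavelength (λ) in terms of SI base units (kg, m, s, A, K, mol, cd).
Units of each symbol in λ = v/f:
  v (wave speed): m/s
  f (frequency): 1/s  → in the denominator, contributes s

Multiplying the contributions: [m/s] · [s]
Adding exponents of each base unit: m: 1
SI base units of wavelength: m

Answer: m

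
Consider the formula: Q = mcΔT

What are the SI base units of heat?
Units of each symbol in Q = mcΔT:
  m (mass): kg
  c (specific heat capacity, in J/(kg·K)): m²/(s²·K)
  ΔT (temperature change): K

Multiplying the contributions: [kg] · [m²/(s²·K)] · [K]
Adding exponents of each base unit: kg: 1, m: 2, s: -2
SI base units of heat: kg·m²/s²

Answer: kg·m²/s²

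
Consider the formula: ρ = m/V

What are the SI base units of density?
Units of each symbol in ρ = m/V:
  m (mass): kg
  V (volume): m³  → in the denominator, contributes 1/m³

Multiplying the contributions: [kg] · [1/m³]
Adding exponents of each base unit: kg: 1, m: -3
SI base units of density: kg/m³

Answer: kg/m³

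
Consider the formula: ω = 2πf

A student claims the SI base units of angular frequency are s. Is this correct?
Units of each symbol in ω = 2πf:
  f (frequency): 1/s
  The factor 2π is dimensionless.

Multiplying the contributions: [1/s]
Adding exponents of each base unit: s: -1
SI base units of angular frequency: 1/s

The claimed units s (exponents s: 1) do not match the derived units 1/s (exponents s: -1), so the claim is incorrect.

Answer: No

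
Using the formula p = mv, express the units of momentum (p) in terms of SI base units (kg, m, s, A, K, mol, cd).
Units of each symbol in p = mv:
  m (mass): kg
  v (velocity): m/s

Multiplying the contributions: [kg] · [m/s]
Adding exponents of each base unit: kg: 1, m: 1, s: -1
SI base units of momentum: kg·m/s

Answer: kg·m/s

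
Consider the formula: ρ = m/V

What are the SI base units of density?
Units of each symbol in ρ = m/V:
  m (mass): kg
  V (volume): m³  → in the denominator, contributes 1/m³

Multiplying the contributions: [kg] · [1/m³]
Adding exponents of each base unit: kg: 1, m: -3
SI base units of density: kg/m³

Answer: kg/m³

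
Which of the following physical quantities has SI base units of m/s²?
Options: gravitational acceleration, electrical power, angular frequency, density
Checking the SI base units of each option:
  gravitational acceleration (g = GM/r²): m/s²  ✓ matches
  electrical power (P = IV): kg·m²/s³  ✗
  angular frequency (ω = 2πf): 1/s  ✗
  density (ρ = m/V): kg/m³  ✗

Only gravitational acceleration has units m/s².

Answer: gravitational acceleration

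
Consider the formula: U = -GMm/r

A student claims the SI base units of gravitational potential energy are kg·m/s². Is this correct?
Units of each symbol in U = -GMm/r:
  G (gravitational constant): m³/(kg·s²)
  M (mass): kg
  m (mass): kg
  r (distance): m  → in the denominator, contributes 1/m
  The minus sign does not affect the units.

Multiplying the contributions: [m³/(kg·s²)] · [kg] · [kg] · [1/m]
Adding exponents of each base unit: kg: 1, m: 2, s: -2
SI base units of gravitational potential energy: kg·m²/s²

The claimed units kg·m/s² (exponents kg: 1, m: 1, s: -2) do not match the derived units kg·m²/s² (exponents kg: 1, m: 2, s: -2), so the claim is incorrect.

Answer: No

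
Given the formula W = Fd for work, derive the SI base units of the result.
Units of each symbol in W = Fd:
  F (force): kg·m/s²
  d (displacement): m

Multiplying the contributions: [kg·m/s²] · [m]
Adding exponents of each base unit: kg: 1, m: 2, s: -2
SI base units of work: kg·m²/s²

Answer: kg·m²/s²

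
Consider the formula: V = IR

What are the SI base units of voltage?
Units of each symbol in V = IR:
  I (current): A
  R (resistance, in ohms): kg·m²/(s³·A²)

Multiplying the contributions: [A] · [kg·m²/(s³·A²)]
Adding exponents of each base unit: kg: 1, m: 2, s: -3, A: -1
SI base units of voltage: kg·m²/(s³·A)

Answer: kg·m²/(s³·A)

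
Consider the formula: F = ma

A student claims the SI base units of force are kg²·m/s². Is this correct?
Units of each symbol in F = ma:
  m (mass): kg
  a (acceleration): m/s²

Multiplying the contributions: [kg] · [m/s²]
Adding exponents of each base unit: kg: 1, m: 1, s: -2
SI base units of force: kg·m/s²

The claimed units kg²·m/s² (exponents kg: 2, m: 1, s: -2) do not match the derived units kg·m/s² (exponents kg: 1, m: 1, s: -2), so the claim is incorrect.

Answer: No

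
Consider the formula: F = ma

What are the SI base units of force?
Units of each symbol in F = ma:
  m (mass): kg
  a (acceleration): m/s²

Multiplying the contributions: [kg] · [m/s²]
Adding exponents of each base unit: kg: 1, m: 1, s: -2
SI base units of force: kg·m/s²

Answer: kg·m/s²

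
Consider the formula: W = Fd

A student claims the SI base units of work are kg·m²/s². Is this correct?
Units of each symbol in W = Fd:
  F (force): kg·m/s²
  d (displacement): m

Multiplying the contributions: [kg·m/s²] · [m]
Adding exponents of each base unit: kg: 1, m: 2, s: -2
SI base units of work: kg·m²/s²

The claimed units kg·m²/s² match the derived units, so the claim is correct.

Answer: Yes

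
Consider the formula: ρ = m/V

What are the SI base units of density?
Units of each symbol in ρ = m/V:
  m (mass): kg
  V (volume): m³  → in the denominator, contributes 1/m³

Multiplying the contributions: [kg] · [1/m³]
Adding exponents of each base unit: kg: 1, m: -3
SI base units of density: kg/m³

Answer: kg/m³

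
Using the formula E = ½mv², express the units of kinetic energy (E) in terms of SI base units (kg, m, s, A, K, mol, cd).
Units of each symbol in E = ½mv²:
  m (mass): kg
  v (speed): m/s  → to the power 2, contributes m²/s²
  The factor ½ is dimensionless.

Multiplying the contributions: [kg] · [m²/s²]
Adding exponents of each base unit: kg: 1, m: 2, s: -2
SI base units of kinetic energy: kg·m²/s²

Answer: kg·m²/s²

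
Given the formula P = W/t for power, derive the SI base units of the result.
Units of each symbol in P = W/t:
  W (work): kg·m²/s²
  t (time): s  → in the denominator, contributes 1/s

Multiplying the contributions: [kg·m²/s²] · [1/s]
Adding exponents of each base unit: kg: 1, m: 2, s: -3
SI base units of power: kg·m²/s³

Answer: kg·m²/s³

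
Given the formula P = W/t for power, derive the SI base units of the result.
Units of each symbol in P = W/t:
  W (work): kg·m²/s²
  t (time): s  → in the denominator, contributes 1/s

Multiplying the contributions: [kg·m²/s²] · [1/s]
Adding exponents of each base unit: kg: 1, m: 2, s: -3
SI base units of power: kg·m²/s³

Answer: kg·m²/s³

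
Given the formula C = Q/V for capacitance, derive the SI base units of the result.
Units of each symbol in C = Q/V:
  Q (charge, in coulombs): s·A
  V (voltage, in volts): kg·m²/(s³·A)  → in the denominator, contributes s³·A/(kg·m²)

Multiplying the contributions: [s·A] · [s³·A/(kg·m²)]
Adding exponents of each base unit: kg: -1, m: -2, s: 4, A: 2
SI base units of capacitance: s⁴·A²/(kg·m²)

Answer: s⁴·A²/(kg·m²)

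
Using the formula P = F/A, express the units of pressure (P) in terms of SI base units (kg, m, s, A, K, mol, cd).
Units of each symbol in P = F/A:
  F (force): kg·m/s²
  A (area): m²  → in the denominator, contributes 1/m²

Multiplying the contributions: [kg·m/s²] · [1/m²]
Adding exponents of each base unit: kg: 1, m: -1, s: -2
SI base units of pressure: kg/(m·s²)

Answer: kg/(m·s²)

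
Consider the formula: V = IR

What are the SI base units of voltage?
Units of each symbol in V = IR:
  I (current): A
  R (resistance, in ohms): kg·m²/(s³·A²)

Multiplying the contributions: [A] · [kg·m²/(s³·A²)]
Adding exponents of each base unit: kg: 1, m: 2, s: -3, A: -1
SI base units of voltage: kg·m²/(s³·A)

Answer: kg·m²/(s³·A)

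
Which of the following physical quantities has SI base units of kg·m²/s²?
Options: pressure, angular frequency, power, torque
Checking the SI base units of each option:
  pressure (P = F/A): kg/(m·s²)  ✗
  angular frequency (ω = 2πf): 1/s  ✗
  power (P = W/t): kg·m²/s³  ✗
  torque (τ = Fr): kg·m²/s²  ✓ matches

Only torque has units kg·m²/s².

Answer: torque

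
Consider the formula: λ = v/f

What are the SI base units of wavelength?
Units of each symbol in λ = v/f:
  v (wave speed): m/s
  f (frequency): 1/s  → in the denominator, contributes s

Multiplying the contributions: [m/s] · [s]
Adding exponents of each base unit: m: 1
SI base units of wavelength: m

Answer: m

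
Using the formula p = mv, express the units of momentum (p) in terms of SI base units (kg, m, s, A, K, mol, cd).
Units of each symbol in p = mv:
  m (mass): kg
  v (velocity): m/s

Multiplying the contributions: [kg] · [m/s]
Adding exponents of each base unit: kg: 1, m: 1, s: -1
SI base units of momentum: kg·m/s

Answer: kg·m/s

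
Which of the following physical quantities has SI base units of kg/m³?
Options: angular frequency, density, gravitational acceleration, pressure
Checking the SI base units of each option:
  angular frequency (ω = 2πf): 1/s  ✗
  density (ρ = m/V): kg/m³  ✓ matches
  gravitational acceleration (g = GM/r²): m/s²  ✗
  pressure (P = F/A): kg/(m·s²)  ✗

Only density has units kg/m³.

Answer: density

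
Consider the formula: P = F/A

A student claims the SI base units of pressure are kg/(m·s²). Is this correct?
Units of each symbol in P = F/A:
  F (force): kg·m/s²
  A (area): m²  → in the denominator, contributes 1/m²

Multiplying the contributions: [kg·m/s²] · [1/m²]
Adding exponents of each base unit: kg: 1, m: -1, s: -2
SI base units of pressure: kg/(m·s²)

The claimed units kg/(m·s²) match the derived units, so the claim is correct.

Answer: Yes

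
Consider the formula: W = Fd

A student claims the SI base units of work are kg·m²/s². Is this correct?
Units of each symbol in W = Fd:
  F (force): kg·m/s²
  d (displacement): m

Multiplying the contributions: [kg·m/s²] · [m]
Adding exponents of each base unit: kg: 1, m: 2, s: -2
SI base units of work: kg·m²/s²

The claimed units kg·m²/s² match the derived units, so the claim is correct.

Answer: Yes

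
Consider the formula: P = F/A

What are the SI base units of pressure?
Units of each symbol in P = F/A:
  F (force): kg·m/s²
  A (area): m²  → in the denominator, contributes 1/m²

Multiplying the contributions: [kg·m/s²] · [1/m²]
Adding exponents of each base unit: kg: 1, m: -1, s: -2
SI base units of pressure: kg/(m·s²)

Answer: kg/(m·s²)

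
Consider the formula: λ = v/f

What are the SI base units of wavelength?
Units of each symbol in λ = v/f:
  v (wave speed): m/s
  f (frequency): 1/s  → in the denominator, contributes s

Multiplying the contributions: [m/s] · [s]
Adding exponents of each base unit: m: 1
SI base units of wavelength: m

Answer: m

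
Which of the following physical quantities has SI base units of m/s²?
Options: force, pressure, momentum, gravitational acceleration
Checking the SI base units of each option:
  force (F = ma): kg·m/s²  ✗
  pressure (P = F/A): kg/(m·s²)  ✗
  momentum (p = mv): kg·m/s  ✗
  gravitational acceleration (g = GM/r²): m/s²  ✓ matches

Only gravitational acceleration has units m/s².

Answer: gravitational acceleration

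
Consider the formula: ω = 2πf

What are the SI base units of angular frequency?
Units of each symbol in ω = 2πf:
  f (frequency): 1/s
  The factor 2π is dimensionless.

Multiplying the contributions: [1/s]
Adding exponents of each base unit: s: -1
SI base units of angular frequency: 1/s

Answer: 1/s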